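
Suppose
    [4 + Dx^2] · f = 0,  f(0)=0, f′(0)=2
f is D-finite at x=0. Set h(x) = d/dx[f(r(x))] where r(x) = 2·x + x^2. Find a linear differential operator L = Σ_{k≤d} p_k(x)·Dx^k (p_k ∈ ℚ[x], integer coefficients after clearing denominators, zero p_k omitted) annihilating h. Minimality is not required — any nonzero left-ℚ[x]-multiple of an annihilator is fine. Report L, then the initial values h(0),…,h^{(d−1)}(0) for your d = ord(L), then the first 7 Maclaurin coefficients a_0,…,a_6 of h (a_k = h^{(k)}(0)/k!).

f: a_k = 0, 2, 0, -4/3, 0, 4/15, 0, …
h₀=f(r): pull back L_f along r ⇒ L₀.
Derive L from L₀ (diff closure).
L = (19 + 64·x + 96·x^2 + 64·x^3 + 16·x^4) + (-3 - 3·x)·Dx + (1 + 2·x + x^2)·Dx^2  (order 2).
h: a_k = 4, 4, -32, -64, 8/3, 120, 5696/45, …
ICs: h(0) = 4, h′(0) = 4.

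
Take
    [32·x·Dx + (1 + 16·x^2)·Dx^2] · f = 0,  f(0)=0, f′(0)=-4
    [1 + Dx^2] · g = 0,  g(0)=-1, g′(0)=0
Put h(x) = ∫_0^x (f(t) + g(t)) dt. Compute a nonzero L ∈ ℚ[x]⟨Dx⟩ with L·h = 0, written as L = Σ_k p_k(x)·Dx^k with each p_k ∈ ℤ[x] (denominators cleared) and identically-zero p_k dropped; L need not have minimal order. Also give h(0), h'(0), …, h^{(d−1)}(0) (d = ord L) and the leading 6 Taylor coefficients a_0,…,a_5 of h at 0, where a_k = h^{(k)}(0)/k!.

f: a_k = 0, -4, 0, 64/3, 0, -1024/5, …
g: a_k = -1, 0, 1/2, 0, -1/24, 0, …
Weyl lclm of L_f,L_g ⇒ L₀ (ord ≤ 4).
∫: right-multiply L₀ by Dx.
L = (-6112·x + 99328·x^3 + 8192·x^5)·Dx^2 + (-31 + 1072·x^2 + 25344·x^4 + 4096·x^6)·Dx^3 + (-6112·x + 99328·x^3 + 8192·x^5)·Dx^4 + (-31 + 1072·x^2 + 25344·x^4 + 4096·x^6)·Dx^5  (order 5).
h: a_k = 0, -1, -2, 1/6, 16/3, -1/120, …
ICs: h(0) = 0, h′(0) = -1, h′′(0) = -4, h′′′(0) = 1, h′′′′(0) = 128.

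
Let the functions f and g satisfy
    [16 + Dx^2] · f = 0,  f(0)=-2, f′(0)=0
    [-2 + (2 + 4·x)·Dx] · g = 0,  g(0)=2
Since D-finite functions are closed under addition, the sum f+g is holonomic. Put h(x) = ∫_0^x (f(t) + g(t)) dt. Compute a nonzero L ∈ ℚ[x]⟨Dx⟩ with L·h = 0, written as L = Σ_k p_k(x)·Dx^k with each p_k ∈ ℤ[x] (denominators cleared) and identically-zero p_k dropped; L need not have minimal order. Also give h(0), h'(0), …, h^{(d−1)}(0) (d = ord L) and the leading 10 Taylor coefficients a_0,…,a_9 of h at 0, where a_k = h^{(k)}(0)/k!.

L = (-304 - 1024·x - 1024·x^2)·Dx + (240 + 1504·x + 3072·x^2 + 2048·x^3)·Dx^2 + (-19 - 64·x - 64·x^2)·Dx^3 + (15 + 94·x + 192·x^2 + 128·x^3)·Dx^4  (order 4).
h: a_k = 0, 0, 1, 5, 1/4, -271/60, 7/24, 3151/2520, 33/64, -200671/181440, …
ICs: h(0) = 0, h′(0) = 0, h′′(0) = 2, h′′′(0) = 30.

f: a_k = -2, 0, 16, 0, -64/3, 0, 512/45, 0, -1024/315, 0, …
g: a_k = 2, 2, -1, 1, -5/4, 7/4, -21/8, 33/8, -429/64, 715/64, …
Weyl lclm of L_f,L_g ⇒ L₀ (ord ≤ 3).
h=∫₀ˣh₀: take L = L₀·Dx.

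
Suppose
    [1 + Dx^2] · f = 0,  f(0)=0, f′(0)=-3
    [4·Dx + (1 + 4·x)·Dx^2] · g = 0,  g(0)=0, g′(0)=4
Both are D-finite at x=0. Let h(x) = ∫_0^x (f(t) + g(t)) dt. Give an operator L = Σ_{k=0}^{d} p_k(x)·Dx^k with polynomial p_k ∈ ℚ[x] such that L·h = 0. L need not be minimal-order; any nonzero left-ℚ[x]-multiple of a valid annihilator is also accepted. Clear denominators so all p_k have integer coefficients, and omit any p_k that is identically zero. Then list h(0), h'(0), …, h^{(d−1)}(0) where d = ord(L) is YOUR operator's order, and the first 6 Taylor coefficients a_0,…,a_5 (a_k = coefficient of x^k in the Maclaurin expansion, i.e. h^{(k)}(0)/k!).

f: a_k = 0, -3, 0, 1/2, 0, -1/40, …
g: a_k = 0, 4, -8, 64/3, -64, 1024/5, …
Sum ⇒ L₀ = lclm(L_f,L_g) in ℚ(x)⟨Dx⟩.
Integrate: L := L₀·Dx.
L = (388 + 32·x + 64·x^2)·Dx^2 + (33 + 140·x + 48·x^2 + 64·x^3)·Dx^3 + (388 + 32·x + 64·x^2)·Dx^4 + (33 + 140·x + 48·x^2 + 64·x^3)·Dx^5  (order 5).
h: a_k = 0, 0, 1/2, -8/3, 131/24, -64/5, …
ICs: h(0) = 0, h′(0) = 0, h′′(0) = 1, h′′′(0) = -16, h′′′′(0) = 131.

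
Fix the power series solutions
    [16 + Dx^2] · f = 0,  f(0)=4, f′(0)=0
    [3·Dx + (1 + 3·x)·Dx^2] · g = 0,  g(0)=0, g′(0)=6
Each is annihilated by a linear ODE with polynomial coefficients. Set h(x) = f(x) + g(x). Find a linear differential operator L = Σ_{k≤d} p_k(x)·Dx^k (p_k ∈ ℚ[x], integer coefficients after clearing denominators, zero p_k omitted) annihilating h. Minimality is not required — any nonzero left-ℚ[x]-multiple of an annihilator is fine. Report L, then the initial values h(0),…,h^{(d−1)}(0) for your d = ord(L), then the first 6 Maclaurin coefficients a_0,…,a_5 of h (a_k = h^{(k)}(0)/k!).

L = (1680 + 2304·x + 3456·x^2)·Dx + (272 + 1584·x + 3456·x^2 + 3456·x^3)·Dx^2 + (105 + 144·x + 216·x^2)·Dx^3 + (17 + 99·x + 216·x^2 + 216·x^3)·Dx^4  (order 4).
h: a_k = 4, 6, -41, 18, 13/6, 486/5, …
ICs: h(0) = 4, h′(0) = 6, h′′(0) = -82, h′′′(0) = 108.

f: a_k = 4, 0, -32, 0, 128/3, 0, …
g: a_k = 0, 6, -9, 18, -81/2, 486/5, …
f+g: L₀ = lclm(L_f,L_g), ord ≤ 2+2.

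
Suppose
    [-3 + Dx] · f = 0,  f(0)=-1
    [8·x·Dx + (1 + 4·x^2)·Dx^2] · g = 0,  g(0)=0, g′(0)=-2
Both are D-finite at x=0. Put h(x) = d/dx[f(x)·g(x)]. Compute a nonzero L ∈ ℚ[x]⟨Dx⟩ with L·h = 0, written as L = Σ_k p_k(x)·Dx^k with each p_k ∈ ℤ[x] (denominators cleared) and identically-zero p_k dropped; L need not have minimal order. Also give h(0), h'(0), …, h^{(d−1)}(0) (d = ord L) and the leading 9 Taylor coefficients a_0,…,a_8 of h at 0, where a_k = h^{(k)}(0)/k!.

L = (3 - 144·x + 504·x^2 - 576·x^3 + 432·x^4) + (-10 + 72·x - 240·x^2 + 288·x^3 - 288·x^4)·Dx + (3 - 8·x + 24·x^2 - 32·x^3 + 48·x^4)·Dx^2  (order 2).
h: a_k = 2, 12, 19, 4, 23/4, 135/2, 991/40, -1713/7, -24883/448, …
ICs: h(0) = 2, h′(0) = 12.

f: a_k = -1, -3, -9/2, -9/2, -27/8, -81/40, -81/80, -243/560, -729/4480, …
g: a_k = 0, -2, 0, 8/3, 0, -32/5, 0, 128/7, 0, …
h₀=f·g: eliminate ⇒ L₀, order ≤ 1·2.
h=h₀': d/dx-closure on L₀ ⇒ L.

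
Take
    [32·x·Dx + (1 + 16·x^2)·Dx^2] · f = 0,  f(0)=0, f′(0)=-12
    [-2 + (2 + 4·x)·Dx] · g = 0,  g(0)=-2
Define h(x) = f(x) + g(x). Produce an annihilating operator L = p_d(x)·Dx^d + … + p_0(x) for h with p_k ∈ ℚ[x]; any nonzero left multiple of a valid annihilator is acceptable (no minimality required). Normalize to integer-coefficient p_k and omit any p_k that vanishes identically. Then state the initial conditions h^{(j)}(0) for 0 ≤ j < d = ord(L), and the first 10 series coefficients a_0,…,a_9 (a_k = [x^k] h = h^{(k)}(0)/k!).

L = (-32 - 160·x + 1536·x^2 + 1536·x^3)·Dx + (-35 - 128·x + 1312·x^2 + 6144·x^3 + 5376·x^4)·Dx^2 + (-1 + 30·x + 96·x^2 + 576·x^3 + 1792·x^4 + 1536·x^5)·Dx^3  (order 3).
h: a_k = -2, -14, 1, 63, 5/4, -12323/20, 21/8, 392985/56, 429/64, -16779361/192, …
ICs: h(0) = -2, h′(0) = -14, h′′(0) = 2.

f: a_k = 0, -12, 0, 64, 0, -3072/5, 0, 49152/7, 0, -262144/3, …
g: a_k = -2, -2, 1, -1, 5/4, -7/4, 21/8, -33/8, 429/64, -715/64, …
f+g: L₀ = lclm(L_f,L_g), ord ≤ 2+1.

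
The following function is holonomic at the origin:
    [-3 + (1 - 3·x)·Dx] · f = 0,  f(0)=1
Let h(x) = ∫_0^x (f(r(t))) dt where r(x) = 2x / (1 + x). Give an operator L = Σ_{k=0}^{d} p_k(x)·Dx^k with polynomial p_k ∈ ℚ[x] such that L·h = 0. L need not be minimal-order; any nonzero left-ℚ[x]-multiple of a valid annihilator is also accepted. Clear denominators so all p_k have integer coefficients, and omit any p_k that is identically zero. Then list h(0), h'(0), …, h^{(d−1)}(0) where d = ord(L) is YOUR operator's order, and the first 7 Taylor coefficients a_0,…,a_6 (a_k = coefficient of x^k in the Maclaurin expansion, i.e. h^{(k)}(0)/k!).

L = 6·Dx + (-1 + 4·x + 5·x^2)·Dx^2  (order 2).
h: a_k = 0, 1, 3, 10, 75/2, 150, 625, …
ICs: h(0) = 0, h′(0) = 1.

f: a_k = 1, 3, 9, 27, 81, 243, 729, …
L₀ from L_f via x↦r, Dx↦r'^{-1}Dx.
Integrate: L := L₀·Dx.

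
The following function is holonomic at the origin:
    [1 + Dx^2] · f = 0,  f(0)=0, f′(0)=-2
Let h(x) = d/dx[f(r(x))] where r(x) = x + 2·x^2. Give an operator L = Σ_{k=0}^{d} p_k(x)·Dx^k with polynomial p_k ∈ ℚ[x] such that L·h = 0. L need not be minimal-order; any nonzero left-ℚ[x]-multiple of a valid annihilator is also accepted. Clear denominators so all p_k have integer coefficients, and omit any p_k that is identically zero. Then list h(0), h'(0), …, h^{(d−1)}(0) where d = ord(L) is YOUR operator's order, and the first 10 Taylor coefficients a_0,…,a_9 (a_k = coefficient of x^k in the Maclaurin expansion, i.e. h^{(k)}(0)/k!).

f: a_k = 0, -2, 0, 1/3, 0, -1/60, 0, 1/2520, 0, -1/181440, …
Substitute x→r, Dx→(1/r')Dx; clear ⇒ L₀.
h=h₀': d/dx-closure on L₀ ⇒ L.
L = (49 + 16·x + 96·x^2 + 256·x^3 + 256·x^4) + (-12 - 48·x)·Dx + (1 + 8·x + 16·x^2)·Dx^2  (order 2).
h: a_k = -2, -8, 1, 8, 239/12, 15, -1679/360, -478/45, -235873/20160, -473/112, …
ICs: h(0) = -2, h′(0) = -8.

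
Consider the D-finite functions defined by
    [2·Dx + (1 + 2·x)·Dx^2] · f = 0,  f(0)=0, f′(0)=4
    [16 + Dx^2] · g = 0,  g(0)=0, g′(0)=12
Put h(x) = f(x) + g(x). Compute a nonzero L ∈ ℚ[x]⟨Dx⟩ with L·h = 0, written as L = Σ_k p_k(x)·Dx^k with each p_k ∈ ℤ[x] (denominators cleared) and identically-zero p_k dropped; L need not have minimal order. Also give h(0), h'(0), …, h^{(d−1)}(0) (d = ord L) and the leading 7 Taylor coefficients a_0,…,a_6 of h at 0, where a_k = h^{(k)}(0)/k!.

f: a_k = 0, 4, -4, 16/3, -8, 64/5, -64/3, …
g: a_k = 0, 12, 0, -32, 0, 128/5, 0, …
f+g: L₀ = lclm(L_f,L_g), ord ≤ 2+2.
L = (160 + 256·x + 256·x^2)·Dx + (48 + 224·x + 384·x^2 + 256·x^3)·Dx^2 + (10 + 16·x + 16·x^2)·Dx^3 + (3 + 14·x + 24·x^2 + 16·x^3)·Dx^4  (order 4).
h: a_k = 0, 16, -4, -80/3, -8, 192/5, -64/3, …
ICs: h(0) = 0, h′(0) = 16, h′′(0) = -8, h′′′(0) = -160.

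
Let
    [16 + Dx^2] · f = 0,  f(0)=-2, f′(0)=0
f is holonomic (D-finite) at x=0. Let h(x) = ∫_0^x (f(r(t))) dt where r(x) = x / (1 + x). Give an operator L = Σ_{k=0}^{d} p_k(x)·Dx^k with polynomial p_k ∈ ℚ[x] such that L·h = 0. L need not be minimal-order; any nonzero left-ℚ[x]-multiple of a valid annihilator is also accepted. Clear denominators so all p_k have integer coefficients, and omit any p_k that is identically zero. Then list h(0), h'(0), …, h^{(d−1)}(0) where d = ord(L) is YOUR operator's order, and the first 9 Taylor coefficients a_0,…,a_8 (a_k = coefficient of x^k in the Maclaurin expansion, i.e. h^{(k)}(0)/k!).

f: a_k = -2, 0, 16, 0, -64/3, 0, 512/45, 0, -1024/315, …
h₀=f(r): pull back L_f along r ⇒ L₀.
h=∫₀ˣh₀: take L = L₀·Dx.
L = 16·Dx + (2 + 6·x + 6·x^2 + 2·x^3)·Dx^2 + (1 + 4·x + 6·x^2 + 4·x^3 + x^4)·Dx^3  (order 3).
h: a_k = 0, -2, 0, 16/3, -8, 16/3, 32/9, -784/45, 164/5, …
ICs: h(0) = 0, h′(0) = -2, h′′(0) = 0.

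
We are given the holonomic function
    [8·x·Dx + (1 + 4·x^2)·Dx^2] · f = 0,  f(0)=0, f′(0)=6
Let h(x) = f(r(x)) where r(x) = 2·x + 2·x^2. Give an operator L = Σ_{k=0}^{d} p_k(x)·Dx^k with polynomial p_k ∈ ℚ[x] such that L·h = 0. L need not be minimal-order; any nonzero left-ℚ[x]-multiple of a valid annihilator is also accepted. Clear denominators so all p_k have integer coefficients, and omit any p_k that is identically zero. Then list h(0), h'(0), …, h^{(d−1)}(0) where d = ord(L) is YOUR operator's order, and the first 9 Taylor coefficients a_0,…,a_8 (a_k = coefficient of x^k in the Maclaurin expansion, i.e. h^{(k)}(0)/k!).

L = (-2 + 32·x + 128·x^2 + 192·x^3 + 96·x^4)·Dx + (1 + 2·x + 16·x^2 + 64·x^3 + 80·x^4 + 32·x^5)·Dx^2  (order 2).
h: a_k = 0, 12, 12, -64, -192, 2112/5, 3008, -6144/7, -43008, …
ICs: h(0) = 0, h′(0) = 12.

f: a_k = 0, 6, 0, -8, 0, 96/5, 0, -384/7, 0, …
Change of var in L_f (x↦r) gives L₀.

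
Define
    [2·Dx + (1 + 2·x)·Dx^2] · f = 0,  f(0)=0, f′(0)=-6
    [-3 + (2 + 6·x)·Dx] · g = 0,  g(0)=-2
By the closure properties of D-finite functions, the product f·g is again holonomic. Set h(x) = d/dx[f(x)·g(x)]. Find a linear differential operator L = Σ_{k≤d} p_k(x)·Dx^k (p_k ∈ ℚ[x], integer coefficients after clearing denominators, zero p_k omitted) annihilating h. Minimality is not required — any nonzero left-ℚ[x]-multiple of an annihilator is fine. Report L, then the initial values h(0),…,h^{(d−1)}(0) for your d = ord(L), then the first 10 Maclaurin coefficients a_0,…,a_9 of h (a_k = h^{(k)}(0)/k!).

f: a_k = 0, -6, 6, -8, 12, -96/5, 32, -384/7, 96, -512/3, …
g: a_k = -2, -3, 9/4, -27/8, 405/64, -1701/128, 15309/512, -72171/1024, 2814669/16384, -14073345/32768, …
L₀ := L_f ⊗_s L_g (sym. prod.), ord ≤ 2.
Differentiate: ansatz ord ≤ ord L₀ ⇒ L.
L = (39 + 180·x + 108·x^2) + (116 + 756·x + 1512·x^2 + 864·x^3)·Dx + (20 + 184·x + 612·x^2 + 864·x^3 + 432·x^4)·Dx^2  (order 2).
h: a_k = 12, 12, -93/2, 135, -11811/32, 158691/160, -3402537/1280, 16018701/2240, -1110590409/57344, 3031606675/57344, …
ICs: h(0) = 12, h′(0) = 12.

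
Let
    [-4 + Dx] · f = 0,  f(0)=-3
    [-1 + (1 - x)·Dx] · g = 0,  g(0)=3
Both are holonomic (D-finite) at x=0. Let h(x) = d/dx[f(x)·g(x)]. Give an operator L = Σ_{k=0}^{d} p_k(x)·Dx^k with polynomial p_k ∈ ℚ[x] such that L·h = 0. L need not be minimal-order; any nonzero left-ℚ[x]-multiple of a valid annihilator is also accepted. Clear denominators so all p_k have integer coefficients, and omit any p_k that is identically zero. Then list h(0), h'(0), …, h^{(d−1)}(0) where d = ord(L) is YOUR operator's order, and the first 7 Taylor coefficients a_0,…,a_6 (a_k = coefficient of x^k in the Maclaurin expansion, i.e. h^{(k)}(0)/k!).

L = (26 - 40·x + 16·x^2) + (-5 + 9·x - 4·x^2)·Dx  (order 1).
h: a_k = -45, -234, -639, -1236, -1929, -2622, -16319/5, …
ICs: h(0) = -45.

f: a_k = -3, -12, -24, -32, -32, -128/5, -256/15, …
g: a_k = 3, 3, 3, 3, 3, 3, 3, …
Sym-product of L_f,L_g gives L₀ (≤ ord 1).
h=h₀': d/dx-closure on L₀ ⇒ L.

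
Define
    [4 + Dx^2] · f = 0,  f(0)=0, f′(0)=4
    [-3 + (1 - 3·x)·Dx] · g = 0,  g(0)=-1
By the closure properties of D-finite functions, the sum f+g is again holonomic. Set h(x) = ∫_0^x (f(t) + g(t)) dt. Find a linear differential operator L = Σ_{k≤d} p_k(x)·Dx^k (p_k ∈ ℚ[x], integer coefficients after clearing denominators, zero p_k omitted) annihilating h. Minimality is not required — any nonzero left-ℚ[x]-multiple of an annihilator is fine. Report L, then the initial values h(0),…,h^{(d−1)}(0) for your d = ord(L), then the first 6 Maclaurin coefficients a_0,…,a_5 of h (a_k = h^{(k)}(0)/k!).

L = (-348 + 144·x - 216·x^2)·Dx + (44 - 180·x + 216·x^2 - 216·x^3)·Dx^2 + (-87 + 36·x - 54·x^2)·Dx^3 + (11 - 45·x + 54·x^2 - 54·x^3)·Dx^4  (order 4).
h: a_k = 0, -1, 1/2, -3, -89/12, -81/5, …
ICs: h(0) = 0, h′(0) = -1, h′′(0) = 1, h′′′(0) = -18.

f: a_k = 0, 4, 0, -8/3, 0, 8/15, …
g: a_k = -1, -3, -9, -27, -81, -243, …
h₀=f+g: left-lcm gives L₀, ord ≤ 3.
h=∫h₀ ⇒ L = L₀·Dx.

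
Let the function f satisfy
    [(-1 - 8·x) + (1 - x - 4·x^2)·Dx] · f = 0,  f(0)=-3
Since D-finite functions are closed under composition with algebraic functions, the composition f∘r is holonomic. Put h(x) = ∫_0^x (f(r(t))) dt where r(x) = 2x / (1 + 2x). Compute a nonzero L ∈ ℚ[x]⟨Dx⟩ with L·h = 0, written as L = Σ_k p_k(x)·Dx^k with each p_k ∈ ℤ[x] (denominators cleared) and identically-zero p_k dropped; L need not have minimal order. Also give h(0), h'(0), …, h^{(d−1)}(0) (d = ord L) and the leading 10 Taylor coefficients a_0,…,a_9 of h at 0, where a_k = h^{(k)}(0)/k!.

L = (2 + 36·x)·Dx + (-1 - 4·x + 12·x^2 + 32·x^3)·Dx^2  (order 2).
h: a_k = 0, -3, -3, -16, 0, -768/5, 256, -15360/7, 6912, -118784/3, …
ICs: h(0) = 0, h′(0) = -3.

f: a_k = -3, -3, -15, -27, -87, -195, -543, -1323, -3495, -8787, …
L₀ from L_f via x↦r, Dx↦r'^{-1}Dx.
h=∫h₀ ⇒ L = L₀·Dx.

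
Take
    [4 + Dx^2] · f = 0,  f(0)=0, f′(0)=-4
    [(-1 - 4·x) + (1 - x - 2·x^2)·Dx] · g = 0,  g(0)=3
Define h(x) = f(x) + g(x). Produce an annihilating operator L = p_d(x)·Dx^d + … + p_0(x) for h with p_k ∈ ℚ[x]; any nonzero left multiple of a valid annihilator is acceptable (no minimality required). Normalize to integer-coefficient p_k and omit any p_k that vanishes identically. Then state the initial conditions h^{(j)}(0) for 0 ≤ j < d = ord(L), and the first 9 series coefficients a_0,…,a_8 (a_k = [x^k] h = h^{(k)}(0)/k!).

L = (-68 - 304·x - 200·x^2 - 320·x^3 - 160·x^4 - 128·x^5) + (20 - 12·x - 24·x^2 - 8·x^3 - 48·x^4 - 96·x^5 - 64·x^6)·Dx + (-17 - 76·x - 50·x^2 - 80·x^3 - 40·x^4 - 32·x^5)·Dx^2 + (5 - 3·x - 6·x^2 - 2·x^3 - 12·x^4 - 24·x^5 - 16·x^6)·Dx^3  (order 3).
h: a_k = 3, -1, 9, 53/3, 33, 937/15, 129, 80341/315, 513, …
ICs: h(0) = 3, h′(0) = -1, h′′(0) = 18.

f: a_k = 0, -4, 0, 8/3, 0, -8/15, 0, 16/315, 0, …
g: a_k = 3, 3, 9, 15, 33, 63, 129, 255, 513, …
f+g: L₀ = lclm(L_f,L_g), ord ≤ 2+1.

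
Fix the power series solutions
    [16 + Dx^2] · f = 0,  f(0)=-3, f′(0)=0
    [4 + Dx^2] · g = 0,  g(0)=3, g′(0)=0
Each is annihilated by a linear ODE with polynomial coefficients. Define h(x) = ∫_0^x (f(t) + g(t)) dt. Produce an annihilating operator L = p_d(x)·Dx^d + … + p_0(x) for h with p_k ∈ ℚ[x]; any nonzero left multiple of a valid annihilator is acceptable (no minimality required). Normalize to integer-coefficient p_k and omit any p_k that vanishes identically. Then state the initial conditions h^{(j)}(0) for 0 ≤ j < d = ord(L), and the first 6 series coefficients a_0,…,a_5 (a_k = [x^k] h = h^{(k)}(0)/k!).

L = 64·Dx + 20·Dx^3 + Dx^5  (order 5).
h: a_k = 0, 0, 0, 6, 0, -6, …
ICs: h(0) = 0, h′(0) = 0, h′′(0) = 0, h′′′(0) = 36, h′′′′(0) = 0.

f: a_k = -3, 0, 24, 0, -32, 0, …
g: a_k = 3, 0, -6, 0, 2, 0, …
Weyl lclm of L_f,L_g ⇒ L₀ (ord ≤ 4).
Integrate: L := L₀·Dx.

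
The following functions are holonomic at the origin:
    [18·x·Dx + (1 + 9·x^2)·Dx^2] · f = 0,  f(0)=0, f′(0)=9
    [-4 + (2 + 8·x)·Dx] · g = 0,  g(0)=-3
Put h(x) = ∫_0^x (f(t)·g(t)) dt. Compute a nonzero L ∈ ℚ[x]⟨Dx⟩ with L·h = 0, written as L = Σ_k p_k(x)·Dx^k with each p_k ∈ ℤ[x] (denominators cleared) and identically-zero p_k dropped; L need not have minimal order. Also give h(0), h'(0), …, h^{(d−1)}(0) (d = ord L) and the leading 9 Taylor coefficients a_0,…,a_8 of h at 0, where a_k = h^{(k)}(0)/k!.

f: a_k = 0, 9, 0, -27, 0, 729/5, 0, -6561/7, 0, …
g: a_k = -3, -6, 6, -12, 30, -84, 252, -792, 2574, …
L₀ := L_f ⊗_s L_g (sym. prod.), ord ≤ 2.
Integrate: L := L₀·Dx.
L = (12 - 36·x - 36·x^2)·Dx + (-4 + 2·x + 108·x^2 + 144·x^3)·Dx^2 + (1 + 8·x + 25·x^2 + 72·x^3 + 144·x^4)·Dx^3  (order 3).
h: a_k = 0, 0, -27/2, -18, 135/4, 54/5, -549/10, -6534/35, 180063/280, …
ICs: h(0) = 0, h′(0) = 0, h′′(0) = -27.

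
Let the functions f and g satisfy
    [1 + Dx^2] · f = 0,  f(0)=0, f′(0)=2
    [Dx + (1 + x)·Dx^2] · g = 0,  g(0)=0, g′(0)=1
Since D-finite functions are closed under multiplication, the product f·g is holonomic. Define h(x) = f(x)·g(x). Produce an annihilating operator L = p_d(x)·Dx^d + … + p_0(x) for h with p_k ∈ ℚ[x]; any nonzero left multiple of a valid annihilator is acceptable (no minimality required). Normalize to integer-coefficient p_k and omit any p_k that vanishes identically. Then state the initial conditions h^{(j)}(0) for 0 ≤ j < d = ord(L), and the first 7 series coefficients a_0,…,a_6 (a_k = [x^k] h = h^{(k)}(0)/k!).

f: a_k = 0, 2, 0, -1/3, 0, 1/60, 0, …
g: a_k = 0, 1, -1/2, 1/3, -1/4, 1/5, -1/6, …
Sym-product of L_f,L_g gives L₀ (≤ ord 4).
L = (-3 + 6·x + 19·x^2 + 16·x^3 + 4·x^4) + (4 + 20·x + 24·x^2 + 8·x^3)·Dx + (20·x + 42·x^2 + 32·x^3 + 8·x^4)·Dx^2 + (4 + 20·x + 24·x^2 + 8·x^3)·Dx^3 + (3 + 14·x + 23·x^2 + 16·x^3 + 4·x^4)·Dx^4  (order 4).
h: a_k = 0, 0, 2, -1, 1/3, -1/3, 11/36, …
ICs: h(0) = 0, h′(0) = 0, h′′(0) = 4, h′′′(0) = -6.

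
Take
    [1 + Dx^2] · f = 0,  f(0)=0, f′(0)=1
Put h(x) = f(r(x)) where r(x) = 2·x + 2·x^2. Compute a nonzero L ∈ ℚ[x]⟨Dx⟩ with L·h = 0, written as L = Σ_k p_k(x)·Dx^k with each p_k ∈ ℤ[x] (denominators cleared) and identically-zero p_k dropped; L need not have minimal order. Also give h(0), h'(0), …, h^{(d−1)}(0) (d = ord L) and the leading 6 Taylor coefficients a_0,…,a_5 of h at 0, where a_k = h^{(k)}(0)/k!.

L = (4 + 24·x + 48·x^2 + 32·x^3) - 2·Dx + (1 + 2·x)·Dx^2  (order 2).
h: a_k = 0, 2, 2, -4/3, -4, -56/15, …
ICs: h(0) = 0, h′(0) = 2.

f: a_k = 0, 1, 0, -1/6, 0, 1/120, …
h₀=f(r): pull back L_f along r ⇒ L₀.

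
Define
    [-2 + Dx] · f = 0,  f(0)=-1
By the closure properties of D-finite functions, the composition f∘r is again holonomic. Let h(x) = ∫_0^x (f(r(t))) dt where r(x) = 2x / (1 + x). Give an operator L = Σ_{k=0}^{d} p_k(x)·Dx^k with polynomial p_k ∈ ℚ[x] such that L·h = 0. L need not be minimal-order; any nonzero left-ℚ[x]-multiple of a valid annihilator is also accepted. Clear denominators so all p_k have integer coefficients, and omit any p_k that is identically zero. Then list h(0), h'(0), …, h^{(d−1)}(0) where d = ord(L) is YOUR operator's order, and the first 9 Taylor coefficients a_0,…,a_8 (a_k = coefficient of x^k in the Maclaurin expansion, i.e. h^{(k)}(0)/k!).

L = -4·Dx + (1 + 2·x + x^2)·Dx^2  (order 2).
h: a_k = 0, -1, -2, -4/3, 1/3, 4/15, -14/45, 44/315, 17/630, …
ICs: h(0) = 0, h′(0) = -1.

f: a_k = -1, -2, -2, -4/3, -2/3, -4/15, -4/45, -8/315, -2/315, …
L₀ from L_f via x↦r, Dx↦r'^{-1}Dx.
h=∫₀ˣh₀: take L = L₀·Dx.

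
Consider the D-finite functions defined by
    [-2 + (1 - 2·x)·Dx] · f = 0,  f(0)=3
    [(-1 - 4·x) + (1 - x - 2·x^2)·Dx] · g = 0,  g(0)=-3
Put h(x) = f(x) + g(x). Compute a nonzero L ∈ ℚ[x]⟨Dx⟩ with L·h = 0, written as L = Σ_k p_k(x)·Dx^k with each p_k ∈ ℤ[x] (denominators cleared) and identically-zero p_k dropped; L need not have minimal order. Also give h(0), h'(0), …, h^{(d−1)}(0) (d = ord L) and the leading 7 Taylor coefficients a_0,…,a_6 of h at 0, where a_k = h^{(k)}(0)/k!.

L = -4 + (-2 - 8·x)·Dx + (1 - x - 2·x^2)·Dx^2  (order 2).
h: a_k = 0, 3, 3, 9, 15, 33, 63, …
ICs: h(0) = 0, h′(0) = 3.

f: a_k = 3, 6, 12, 24, 48, 96, 192, …
g: a_k = -3, -3, -9, -15, -33, -63, -129, …
Sum ⇒ L₀ = lclm(L_f,L_g) in ℚ(x)⟨Dx⟩.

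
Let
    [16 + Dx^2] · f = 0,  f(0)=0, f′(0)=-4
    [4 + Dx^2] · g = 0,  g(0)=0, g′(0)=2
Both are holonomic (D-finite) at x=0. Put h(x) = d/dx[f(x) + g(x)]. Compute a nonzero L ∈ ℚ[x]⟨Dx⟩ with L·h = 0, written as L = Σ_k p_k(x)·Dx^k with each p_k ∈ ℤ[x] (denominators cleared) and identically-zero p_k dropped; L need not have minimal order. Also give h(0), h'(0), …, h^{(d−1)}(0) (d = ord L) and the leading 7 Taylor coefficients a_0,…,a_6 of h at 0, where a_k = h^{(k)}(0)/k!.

L = 64 + 20·Dx^2 + Dx^4  (order 4).
h: a_k = -2, 0, 28, 0, -124/3, 0, 1016/45, …
ICs: h(0) = -2, h′(0) = 0, h′′(0) = 56, h′′′(0) = 0.

f: a_k = 0, -4, 0, 32/3, 0, -128/15, 0, …
g: a_k = 0, 2, 0, -4/3, 0, 4/15, 0, …
f+g: L₀ = lclm(L_f,L_g), ord ≤ 2+2.
Differentiate: ansatz ord ≤ ord L₀ ⇒ L.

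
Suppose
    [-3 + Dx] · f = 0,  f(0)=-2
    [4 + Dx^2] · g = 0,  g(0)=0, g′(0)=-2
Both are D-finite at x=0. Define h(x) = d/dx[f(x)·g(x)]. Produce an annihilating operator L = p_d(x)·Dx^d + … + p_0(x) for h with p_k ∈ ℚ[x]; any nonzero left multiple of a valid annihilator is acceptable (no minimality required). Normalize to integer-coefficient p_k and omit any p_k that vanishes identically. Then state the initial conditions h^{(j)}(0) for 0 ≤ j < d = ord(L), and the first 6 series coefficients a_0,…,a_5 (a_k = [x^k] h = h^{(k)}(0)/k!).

L = 13 - 6·Dx + Dx^2  (order 2).
h: a_k = 4, 24, 46, 40, 61/6, -69/5, …
ICs: h(0) = 4, h′(0) = 24.

f: a_k = -2, -6, -9, -9, -27/4, -81/20, …
g: a_k = 0, -2, 0, 4/3, 0, -4/15, …
Sym-product of L_f,L_g gives L₀ (≤ ord 2).
Differentiate: ansatz ord ≤ ord L₀ ⇒ L.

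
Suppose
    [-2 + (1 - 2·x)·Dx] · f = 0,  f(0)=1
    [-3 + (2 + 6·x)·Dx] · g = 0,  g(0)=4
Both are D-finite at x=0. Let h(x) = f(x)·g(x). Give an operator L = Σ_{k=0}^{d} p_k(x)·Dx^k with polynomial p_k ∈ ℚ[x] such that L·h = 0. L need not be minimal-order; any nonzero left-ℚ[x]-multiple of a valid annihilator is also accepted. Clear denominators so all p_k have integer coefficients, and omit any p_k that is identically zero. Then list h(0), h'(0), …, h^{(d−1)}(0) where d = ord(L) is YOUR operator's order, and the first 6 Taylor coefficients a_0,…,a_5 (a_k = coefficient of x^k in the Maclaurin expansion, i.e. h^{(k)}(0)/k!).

L = (7 + 6·x) + (-2 - 2·x + 12·x^2)·Dx  (order 1).
h: a_k = 4, 14, 47/2, 215/4, 3035/32, 13841/64, …
ICs: h(0) = 4.

f: a_k = 1, 2, 4, 8, 16, 32, …
g: a_k = 4, 6, -9/2, 27/4, -405/32, 1701/64, …
f·g: L₀ = L_f ⊗_s L_g, ord ≤ 1·1.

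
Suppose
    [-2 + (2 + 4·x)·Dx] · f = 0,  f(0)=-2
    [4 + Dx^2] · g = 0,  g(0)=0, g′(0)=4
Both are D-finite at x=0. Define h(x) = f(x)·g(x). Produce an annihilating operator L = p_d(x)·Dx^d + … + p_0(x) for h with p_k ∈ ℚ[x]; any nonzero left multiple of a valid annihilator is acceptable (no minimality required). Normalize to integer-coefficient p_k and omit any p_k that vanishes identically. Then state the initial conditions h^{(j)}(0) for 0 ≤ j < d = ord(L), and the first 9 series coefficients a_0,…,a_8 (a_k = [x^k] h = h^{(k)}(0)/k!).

L = (7 + 16·x + 16·x^2) + (-2 - 4·x)·Dx + (1 + 4·x + 4·x^2)·Dx^2  (order 2).
h: a_k = 0, -8, -8, 28/3, 4/3, 19/15, -27/5, 983/126, -7727/630, …
ICs: h(0) = 0, h′(0) = -8.

f: a_k = -2, -2, 1, -1, 5/4, -7/4, 21/8, -33/8, 429/64, …
g: a_k = 0, 4, 0, -8/3, 0, 8/15, 0, -16/315, 0, …
h₀=f·g: eliminate ⇒ L₀, order ≤ 1·2.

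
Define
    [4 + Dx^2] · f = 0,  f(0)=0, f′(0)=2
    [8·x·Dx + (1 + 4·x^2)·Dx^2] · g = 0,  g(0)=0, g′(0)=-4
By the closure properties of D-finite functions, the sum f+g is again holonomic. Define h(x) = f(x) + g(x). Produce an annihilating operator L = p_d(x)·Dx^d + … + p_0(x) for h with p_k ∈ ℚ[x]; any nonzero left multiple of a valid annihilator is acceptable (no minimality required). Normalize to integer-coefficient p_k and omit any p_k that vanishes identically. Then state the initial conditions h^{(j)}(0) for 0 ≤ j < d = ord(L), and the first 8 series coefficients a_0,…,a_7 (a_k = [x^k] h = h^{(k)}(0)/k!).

f: a_k = 0, 2, 0, -4/3, 0, 4/15, 0, -8/315, …
g: a_k = 0, -4, 0, 16/3, 0, -64/5, 0, 256/7, …
L₀ := lclm(L_f,L_g); ord L₀ ≤ 2+2.
L = (-352·x + 1792·x^3 + 512·x^5)·Dx + (-4 + 112·x^2 + 576·x^4 + 256·x^6)·Dx^2 + (-88·x + 448·x^3 + 128·x^5)·Dx^3 + (-1 + 28·x^2 + 144·x^4 + 64·x^6)·Dx^4  (order 4).
h: a_k = 0, -2, 0, 4, 0, -188/15, 0, 11512/315, …
ICs: h(0) = 0, h′(0) = -2, h′′(0) = 0, h′′′(0) = 24.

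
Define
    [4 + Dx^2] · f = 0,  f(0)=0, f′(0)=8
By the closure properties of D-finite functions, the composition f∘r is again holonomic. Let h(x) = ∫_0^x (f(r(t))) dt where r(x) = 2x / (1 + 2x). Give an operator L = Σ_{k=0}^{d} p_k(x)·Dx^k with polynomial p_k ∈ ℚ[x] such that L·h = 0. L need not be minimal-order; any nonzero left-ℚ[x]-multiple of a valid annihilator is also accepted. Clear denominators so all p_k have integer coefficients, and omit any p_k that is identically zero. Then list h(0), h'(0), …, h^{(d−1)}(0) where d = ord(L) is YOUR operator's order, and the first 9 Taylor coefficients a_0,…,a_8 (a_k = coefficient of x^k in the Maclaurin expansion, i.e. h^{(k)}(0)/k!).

f: a_k = 0, 8, 0, -16/3, 0, 16/15, 0, -32/315, 0, …
L₀ from L_f via x↦r, Dx↦r'^{-1}Dx.
∫: right-multiply L₀ by Dx.
L = 16·Dx + (4 + 24·x + 48·x^2 + 32·x^3)·Dx^2 + (1 + 8·x + 24·x^2 + 32·x^3 + 16·x^4)·Dx^3  (order 3).
h: a_k = 0, 0, 8, -32/3, 16/3, 128/5, -5504/45, 2560/7, -282752/315, …
ICs: h(0) = 0, h′(0) = 0, h′′(0) = 16.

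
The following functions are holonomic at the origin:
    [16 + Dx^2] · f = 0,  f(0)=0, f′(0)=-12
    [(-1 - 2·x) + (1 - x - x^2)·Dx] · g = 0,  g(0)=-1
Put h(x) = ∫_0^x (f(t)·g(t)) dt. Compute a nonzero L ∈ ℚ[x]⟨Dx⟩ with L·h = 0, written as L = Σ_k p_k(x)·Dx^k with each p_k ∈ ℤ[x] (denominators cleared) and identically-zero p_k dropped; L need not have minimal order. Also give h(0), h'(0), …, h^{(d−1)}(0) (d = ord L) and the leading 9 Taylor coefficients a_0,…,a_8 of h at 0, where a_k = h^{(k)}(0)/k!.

f: a_k = 0, -12, 0, 32, 0, -128/5, 0, 1024/105, 0, …
g: a_k = -1, -1, -2, -3, -5, -8, -13, -21, -34, …
Sym-product of L_f,L_g gives L₀ (≤ ord 2).
h=∫₀ˣh₀: take L = L₀·Dx.
L = (-14 + 16·x + 16·x^2)·Dx + (2 + 4·x)·Dx^2 + (-1 + x + x^2)·Dx^3  (order 3).
h: a_k = 0, 0, 6, 4, -2, 4/5, 18/5, 128/35, 983/210, …
ICs: h(0) = 0, h′(0) = 0, h′′(0) = 12.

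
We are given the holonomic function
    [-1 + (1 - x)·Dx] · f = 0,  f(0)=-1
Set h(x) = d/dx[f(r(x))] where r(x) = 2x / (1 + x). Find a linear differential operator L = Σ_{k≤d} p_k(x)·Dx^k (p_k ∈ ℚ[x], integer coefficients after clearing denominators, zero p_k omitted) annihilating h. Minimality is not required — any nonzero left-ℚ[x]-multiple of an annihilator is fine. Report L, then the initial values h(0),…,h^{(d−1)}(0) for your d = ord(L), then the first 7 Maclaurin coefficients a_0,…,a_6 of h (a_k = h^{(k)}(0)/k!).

L = 2 + (-1 + x)·Dx  (order 1).
h: a_k = -2, -4, -6, -8, -10, -12, -14, …
ICs: h(0) = -2.

f: a_k = -1, -1, -1, -1, -1, -1, -1, …
L₀ from L_f via x↦r, Dx↦r'^{-1}Dx.
Derive L from L₀ (diff closure).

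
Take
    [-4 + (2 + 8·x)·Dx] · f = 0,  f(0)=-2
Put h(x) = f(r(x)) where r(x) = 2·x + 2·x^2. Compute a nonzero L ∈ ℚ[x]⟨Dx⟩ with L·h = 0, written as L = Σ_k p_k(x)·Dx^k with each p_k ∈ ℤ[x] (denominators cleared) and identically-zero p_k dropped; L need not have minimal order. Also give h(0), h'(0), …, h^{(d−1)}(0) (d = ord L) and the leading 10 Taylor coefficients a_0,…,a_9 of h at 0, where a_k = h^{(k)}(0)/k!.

f: a_k = -2, -4, 4, -8, 20, -56, 168, -528, 1716, -5720, …
Substitute x→r, Dx→(1/r')Dx; clear ⇒ L₀.
L = (-4 - 8·x) + (1 + 8·x + 8·x^2)·Dx  (order 1).
h: a_k = -2, -8, 8, -32, 144, -704, 3648, -19712, 109888, -627456, …
ICs: h(0) = -2.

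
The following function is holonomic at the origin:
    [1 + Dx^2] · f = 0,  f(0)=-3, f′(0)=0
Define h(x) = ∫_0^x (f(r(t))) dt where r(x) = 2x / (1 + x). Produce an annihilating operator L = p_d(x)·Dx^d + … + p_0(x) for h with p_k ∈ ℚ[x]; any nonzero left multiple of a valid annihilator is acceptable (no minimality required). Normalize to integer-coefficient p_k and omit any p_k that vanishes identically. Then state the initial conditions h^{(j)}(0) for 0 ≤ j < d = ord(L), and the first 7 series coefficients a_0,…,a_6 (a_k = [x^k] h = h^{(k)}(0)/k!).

L = 4·Dx + (2 + 6·x + 6·x^2 + 2·x^3)·Dx^2 + (1 + 4·x + 6·x^2 + 4·x^3 + x^4)·Dx^3  (order 3).
h: a_k = 0, -3, 0, 2, -3, 16/5, -8/3, …
ICs: h(0) = 0, h′(0) = -3, h′′(0) = 0.

f: a_k = -3, 0, 3/2, 0, -1/8, 0, 1/240, …
f∘r: x↦r, Dx↦Dx/r' in L_f ⇒ L₀.
Integrate: L := L₀·Dx.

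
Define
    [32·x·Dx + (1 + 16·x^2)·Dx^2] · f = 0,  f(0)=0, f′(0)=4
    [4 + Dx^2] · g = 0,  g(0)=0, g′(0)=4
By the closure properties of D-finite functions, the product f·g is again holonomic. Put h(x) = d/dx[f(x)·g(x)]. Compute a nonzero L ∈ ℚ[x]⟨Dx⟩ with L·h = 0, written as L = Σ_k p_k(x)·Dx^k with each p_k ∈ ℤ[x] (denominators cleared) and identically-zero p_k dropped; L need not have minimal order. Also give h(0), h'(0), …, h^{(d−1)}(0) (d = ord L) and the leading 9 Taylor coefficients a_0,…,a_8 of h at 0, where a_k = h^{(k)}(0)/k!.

f: a_k = 0, 4, 0, -64/3, 0, 1024/5, 0, -16384/7, 0, …
g: a_k = 0, 4, 0, -8/3, 0, 8/15, 0, -16/315, 0, …
Sym-product of L_f,L_g gives L₀ (≤ ord 4).
h=h₀': d/dx-closure on L₀ ⇒ L.
L = (62288 + 2213376·x^2 + 73428992·x^4 + 58982400·x^6 + 3145728·x^8 - 167772160·x^10 + 268435456·x^12) + (35072·x + 2871296·x^3 + 39976960·x^5 + 52428800·x^7 + 83886080·x^9 + 268435456·x^11)·Dx + (15912 + 579328·x^2 + 18954240·x^4 + 19529728·x^6 + 9961472·x^8 - 16777216·x^10 + 134217728·x^12)·Dx^2 + (8768·x + 717824·x^3 + 9994240·x^5 + 13107200·x^7 + 20971520·x^9 + 67108864·x^11)·Dx^3 + (85 + 6496·x^2 + 149248·x^4 + 1196032·x^6 + 2293760·x^8 + 6291456·x^10 + 16777216·x^12)·Dx^4  (order 4).
h: a_k = 0, 32, 0, -384, 0, 15808/3, 0, -79360, 0, …
ICs: h(0) = 0, h′(0) = 32, h′′(0) = 0, h′′′(0) = -2304.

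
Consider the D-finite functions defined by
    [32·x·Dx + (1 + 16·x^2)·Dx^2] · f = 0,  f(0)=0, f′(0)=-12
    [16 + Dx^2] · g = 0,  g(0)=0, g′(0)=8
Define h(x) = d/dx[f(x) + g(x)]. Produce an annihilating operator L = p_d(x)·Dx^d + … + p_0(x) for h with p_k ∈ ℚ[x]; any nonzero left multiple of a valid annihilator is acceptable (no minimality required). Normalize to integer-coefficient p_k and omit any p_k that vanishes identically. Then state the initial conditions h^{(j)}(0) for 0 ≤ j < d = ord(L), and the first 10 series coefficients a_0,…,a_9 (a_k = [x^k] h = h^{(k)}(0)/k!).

f: a_k = 0, -12, 0, 64, 0, -3072/5, 0, 49152/7, 0, -262144/3, …
g: a_k = 0, 8, 0, -64/3, 0, 256/15, 0, -2048/315, 0, 4096/2835, …
L₀ := lclm(L_f,L_g); ord L₀ ≤ 2+2.
Differentiate: ansatz ord ≤ ord L₀ ⇒ L.
L = (-5632·x + 114688·x^3 + 131072·x^5) + (-16 + 1792·x^2 + 36864·x^4 + 65536·x^6)·Dx + (-352·x + 7168·x^3 + 8192·x^5)·Dx^2 + (-1 + 112·x^2 + 2304·x^4 + 4096·x^6)·Dx^3  (order 3).
h: a_k = -4, 0, 128, 0, -8960/3, 0, 2209792/45, 0, -247721984/315, 0, …
ICs: h(0) = -4, h′(0) = 0, h′′(0) = 256.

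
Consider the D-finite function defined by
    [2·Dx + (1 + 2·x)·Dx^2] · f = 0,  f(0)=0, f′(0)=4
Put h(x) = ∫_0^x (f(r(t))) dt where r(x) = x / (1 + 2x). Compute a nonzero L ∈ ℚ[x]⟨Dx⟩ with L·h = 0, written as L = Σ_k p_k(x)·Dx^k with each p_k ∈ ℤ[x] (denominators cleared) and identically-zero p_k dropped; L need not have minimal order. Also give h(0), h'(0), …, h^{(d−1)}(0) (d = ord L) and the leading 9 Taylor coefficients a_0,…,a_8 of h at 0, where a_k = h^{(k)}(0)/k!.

f: a_k = 0, 4, -4, 16/3, -8, 64/5, -64/3, 256/7, -64, …
Substitute x→r, Dx→(1/r')Dx; clear ⇒ L₀.
h=∫h₀ ⇒ L = L₀·Dx.
L = (6 + 16·x)·Dx^2 + (1 + 6·x + 8·x^2)·Dx^3  (order 3).
h: a_k = 0, 0, 2, -4, 28/3, -24, 992/15, -192, 4064/7, …
ICs: h(0) = 0, h′(0) = 0, h′′(0) = 4.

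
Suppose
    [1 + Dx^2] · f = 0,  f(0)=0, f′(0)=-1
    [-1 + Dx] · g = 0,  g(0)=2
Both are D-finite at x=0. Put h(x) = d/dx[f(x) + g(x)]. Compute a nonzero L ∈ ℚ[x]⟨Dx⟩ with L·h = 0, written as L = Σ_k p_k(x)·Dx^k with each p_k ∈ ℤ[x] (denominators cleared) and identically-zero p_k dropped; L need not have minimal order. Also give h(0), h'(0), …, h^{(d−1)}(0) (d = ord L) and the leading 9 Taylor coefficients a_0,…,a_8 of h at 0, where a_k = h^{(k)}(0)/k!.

f: a_k = 0, -1, 0, 1/6, 0, -1/120, 0, 1/5040, 0, …
g: a_k = 2, 2, 1, 1/3, 1/12, 1/60, 1/360, 1/2520, 1/20160, …
L₀ := lclm(L_f,L_g); ord L₀ ≤ 2+1.
Differentiate: ansatz ord ≤ ord L₀ ⇒ L.
L = 1 - Dx + Dx^2 - Dx^3  (order 3).
h: a_k = 1, 2, 3/2, 1/3, 1/24, 1/60, 1/240, 1/2520, 1/40320, …
ICs: h(0) = 1, h′(0) = 2, h′′(0) = 3.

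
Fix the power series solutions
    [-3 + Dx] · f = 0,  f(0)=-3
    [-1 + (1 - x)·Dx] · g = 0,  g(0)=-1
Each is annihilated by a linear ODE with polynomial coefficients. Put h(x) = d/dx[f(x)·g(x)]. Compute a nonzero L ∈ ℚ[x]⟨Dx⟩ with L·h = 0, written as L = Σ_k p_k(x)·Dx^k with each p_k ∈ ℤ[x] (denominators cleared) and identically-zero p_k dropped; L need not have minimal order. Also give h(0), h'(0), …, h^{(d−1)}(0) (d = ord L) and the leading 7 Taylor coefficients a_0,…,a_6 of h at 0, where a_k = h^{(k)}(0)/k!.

L = (17 - 24·x + 9·x^2) + (-4 + 7·x - 3·x^2)·Dx  (order 1).
h: a_k = 12, 51, 117, 393/2, 276, 13977/40, 16671/40, …
ICs: h(0) = 12.

f: a_k = -3, -9, -27/2, -27/2, -81/8, -243/40, -243/80, …
g: a_k = -1, -1, -1, -1, -1, -1, -1, …
h₀=f·g: eliminate ⇒ L₀, order ≤ 1·1.
h₀' ⇒ L via d/dx closure of L₀.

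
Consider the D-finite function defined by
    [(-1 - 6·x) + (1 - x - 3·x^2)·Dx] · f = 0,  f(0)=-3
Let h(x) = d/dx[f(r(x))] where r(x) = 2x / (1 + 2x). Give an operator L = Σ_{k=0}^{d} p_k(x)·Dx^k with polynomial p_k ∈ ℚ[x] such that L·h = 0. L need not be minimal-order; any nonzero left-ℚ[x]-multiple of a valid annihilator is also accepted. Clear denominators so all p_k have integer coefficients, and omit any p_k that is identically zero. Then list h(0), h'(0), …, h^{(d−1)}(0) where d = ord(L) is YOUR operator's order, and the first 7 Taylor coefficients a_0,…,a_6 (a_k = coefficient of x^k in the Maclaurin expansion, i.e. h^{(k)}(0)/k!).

f: a_k = -3, -3, -12, -21, -57, -120, -291, …
f∘r: x↦r, Dx↦Dx/r' in L_f ⇒ L₀.
h₀' ⇒ L via d/dx closure of L₀.
L = (12 + 72·x + 576·x^2 + 672·x^3) + (-1 - 18·x - 48·x^2 + 136·x^3 + 336·x^4)·Dx  (order 1).
h: a_k = -6, -72, 0, -1728, 4320, -41472, 169344, …
ICs: h(0) = -6.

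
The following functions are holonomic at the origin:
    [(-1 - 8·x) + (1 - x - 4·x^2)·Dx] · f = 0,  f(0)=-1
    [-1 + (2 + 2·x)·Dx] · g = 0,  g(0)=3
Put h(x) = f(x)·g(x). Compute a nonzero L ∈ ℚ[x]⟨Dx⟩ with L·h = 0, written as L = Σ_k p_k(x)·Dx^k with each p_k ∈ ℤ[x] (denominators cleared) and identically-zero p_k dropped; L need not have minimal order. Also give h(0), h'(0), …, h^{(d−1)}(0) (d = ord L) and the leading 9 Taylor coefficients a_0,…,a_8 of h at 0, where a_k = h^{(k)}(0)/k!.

L = (3 + 17·x + 12·x^2) + (-2 + 10·x^2 + 8·x^3)·Dx  (order 1).
h: a_k = -3, -9/2, -129/8, -549/16, -12633/128, -60423/256, -645885/1024, -3225405/2048, -134278473/32768, …
ICs: h(0) = -3.

f: a_k = -1, -1, -5, -9, -29, -65, -181, -441, -1165, …
g: a_k = 3, 3/2, -3/8, 3/16, -15/128, 21/256, -63/1024, 99/2048, -1287/32768, …
L₀ := L_f ⊗_s L_g (sym. prod.), ord ≤ 1.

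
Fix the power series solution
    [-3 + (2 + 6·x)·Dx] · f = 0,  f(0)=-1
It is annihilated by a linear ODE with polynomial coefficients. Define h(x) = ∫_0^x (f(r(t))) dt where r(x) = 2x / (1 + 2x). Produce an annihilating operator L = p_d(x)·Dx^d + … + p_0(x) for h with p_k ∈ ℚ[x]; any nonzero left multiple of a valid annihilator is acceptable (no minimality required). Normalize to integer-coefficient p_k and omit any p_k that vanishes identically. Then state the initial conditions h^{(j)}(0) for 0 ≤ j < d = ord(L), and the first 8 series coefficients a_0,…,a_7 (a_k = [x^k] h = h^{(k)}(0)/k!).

L = -3·Dx + (1 + 10·x + 16·x^2)·Dx^2  (order 2).
h: a_k = 0, -1, -3/2, 7/2, -87/8, 1677/40, -3023/16, 106305/112, …
ICs: h(0) = 0, h′(0) = -1.

f: a_k = -1, -3/2, 9/8, -27/16, 405/128, -1701/256, 15309/1024, -72171/2048, …
Substitute x→r, Dx→(1/r')Dx; clear ⇒ L₀.
h=∫h₀ ⇒ L = L₀·Dx.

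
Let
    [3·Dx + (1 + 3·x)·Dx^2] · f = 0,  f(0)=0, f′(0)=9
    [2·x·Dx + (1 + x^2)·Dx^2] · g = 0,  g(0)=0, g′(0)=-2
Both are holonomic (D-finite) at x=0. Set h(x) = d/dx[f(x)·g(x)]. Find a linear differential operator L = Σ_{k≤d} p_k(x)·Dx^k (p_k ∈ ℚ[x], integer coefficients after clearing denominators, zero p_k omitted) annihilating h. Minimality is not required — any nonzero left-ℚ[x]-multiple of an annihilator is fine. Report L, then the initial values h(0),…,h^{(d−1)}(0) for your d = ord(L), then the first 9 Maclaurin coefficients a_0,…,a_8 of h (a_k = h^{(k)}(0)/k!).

f: a_k = 0, 9, -27/2, 27, -243/4, 729/5, -729/2, 6561/7, -19683/8, …
g: a_k = 0, -2, 0, 2/3, 0, -2/5, 0, 2/7, 0, …
Product ⇒ symmetric product L₀, ord ≤ 4.
Differentiate: ansatz ord ≤ ord L₀ ⇒ L.
L = (264 + 1260·x + 1008·x^2 + 3420·x^3 + 3240·x^4 + 4212·x^5 + 324·x^7) + (178 + 660·x + 3828·x^2 + 7308·x^3 + 12960·x^4 + 10044·x^5 + 11340·x^6 + 324·x^7 + 1134·x^8)·Dx + (132 + 608·x + 1728·x^2 + 4568·x^3 + 6456·x^4 + 8856·x^5 + 5184·x^6 + 5544·x^7 + 324·x^8 + 648·x^9)·Dx^2 + (13 + 102·x + 341·x^2 + 744·x^3 + 1138·x^4 + 1236·x^5 + 1386·x^6 + 648·x^7 + 657·x^8 + 54·x^9 + 81·x^10)·Dx^3  (order 3).
h: a_k = 0, -36, 81, -192, 1125/2, -8316/5, 48573/10, -71424/5, 5919723/140, …
ICs: h(0) = 0, h′(0) = -36, h′′(0) = 162.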